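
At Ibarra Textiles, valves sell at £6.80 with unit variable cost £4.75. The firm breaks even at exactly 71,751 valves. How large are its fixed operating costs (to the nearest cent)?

Contribution margin per unit = £6.80 − £4.75 = £2.05.
Since BE = FC / CM, FC = 71,751 × £2.05 = £147,089.55.

£147,089.55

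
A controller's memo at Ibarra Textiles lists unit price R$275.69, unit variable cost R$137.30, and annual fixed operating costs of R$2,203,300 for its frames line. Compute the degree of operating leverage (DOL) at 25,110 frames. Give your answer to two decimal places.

2.73

Contribution at this volume is 25,110 × R$138.39 = R$3,474,972.90.
Subtracting fixed costs: EBIT = R$3,474,972.90 − R$2,203,300 = R$1,271,672.90.
DOL = contribution ÷ EBIT = R$3,474,972.90 ÷ R$1,271,672.90 = 2.7326.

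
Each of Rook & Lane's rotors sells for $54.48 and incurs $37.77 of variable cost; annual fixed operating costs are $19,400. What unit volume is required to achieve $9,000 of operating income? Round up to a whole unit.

Each unit contributes $54.48 − $37.77 = $16.71.
Units = (FC + target) / CM = ($19,400 + $9,000) / $16.71 = 1,699.58, so 1,700 rotors.

1,700 rotors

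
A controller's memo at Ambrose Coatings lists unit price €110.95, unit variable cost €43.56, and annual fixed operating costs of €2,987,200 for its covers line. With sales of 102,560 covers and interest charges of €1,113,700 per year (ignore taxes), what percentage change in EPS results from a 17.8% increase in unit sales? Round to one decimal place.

Total contribution margin = 102,560 × €67.39 = €6,911,518.40.
Operating income = contribution − fixed costs = €6,911,518.40 − €2,987,200 = €3,924,318.40.
After interest of €1,113,700.00, pre-tax earnings = €2,810,618.40.
DCL = total CM / (EBIT − I) = €6,911,518.40 / €2,810,618.40 = 2.4591.
%ΔEPS = DCL × %ΔSales = 2.4591 × +17.8% = +43.8%.

+43.8%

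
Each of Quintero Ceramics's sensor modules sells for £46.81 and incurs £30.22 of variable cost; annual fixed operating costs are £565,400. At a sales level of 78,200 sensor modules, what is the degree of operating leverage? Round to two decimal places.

Total contribution margin = 78,200 × £16.59 = £1,297,338.00.
EBIT = £1,297,338.00 − £565,400 = £731,938.00.
So DOL = total CM / EBIT = £1,297,338.00 / £731,938.00 = 1.7725.

1.77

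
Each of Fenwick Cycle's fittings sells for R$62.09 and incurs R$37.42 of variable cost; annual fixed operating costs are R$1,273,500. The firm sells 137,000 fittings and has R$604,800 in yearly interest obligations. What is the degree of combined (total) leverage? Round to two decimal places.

2.25

Total contribution margin = 137,000 × R$24.67 = R$3,379,790.00.
Operating income = contribution − fixed costs = R$3,379,790.00 − R$1,273,500 = R$2,106,290.00. Interest = R$604,800.00.
DOL = R$3,379,790.00 ÷ R$2,106,290.00 = 1.6046; DFL = R$2,106,290.00 ÷ R$1,501,490.00 = 1.4028.
DCL = DOL × DFL = 1.6046 × 1.4028 = 2.2509.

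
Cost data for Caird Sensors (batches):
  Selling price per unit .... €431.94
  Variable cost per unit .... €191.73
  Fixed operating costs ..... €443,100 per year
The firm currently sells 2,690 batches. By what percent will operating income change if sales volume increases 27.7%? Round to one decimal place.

Contribution at this volume is 2,690 × €240.21 = €646,164.90.
Subtracting fixed costs: EBIT = €646,164.90 − €443,100 = €203,064.90.
DOL = contribution ÷ EBIT = €646,164.90 ÷ €203,064.90 = 3.1821.
So EBIT moves 3.1821 × (+27.7%) = +88.1%.

+88.1%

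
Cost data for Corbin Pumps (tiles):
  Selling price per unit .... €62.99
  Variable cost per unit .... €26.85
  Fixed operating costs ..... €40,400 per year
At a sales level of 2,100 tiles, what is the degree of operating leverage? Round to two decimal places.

2.14

Total contribution margin = 2,100 × €36.14 = €75,894.00.
EBIT = €75,894.00 − €40,400 = €35,494.00.
DOL = contribution ÷ EBIT = €75,894.00 ÷ €35,494.00 = 2.1382.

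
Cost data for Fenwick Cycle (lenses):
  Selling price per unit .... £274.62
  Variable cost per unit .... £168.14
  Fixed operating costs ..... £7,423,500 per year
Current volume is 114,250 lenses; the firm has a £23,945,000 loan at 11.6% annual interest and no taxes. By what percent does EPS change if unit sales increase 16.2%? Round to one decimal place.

Contribution at this volume is 114,250 × £106.48 = £12,165,340.00.
Subtracting fixed costs: EBIT = £12,165,340.00 − £7,423,500 = £4,741,840.00.
After interest of £2,777,620.00, pre-tax earnings = £1,964,220.00.
Degree of combined leverage = contribution ÷ (EBIT − I) = £12,165,340.00 ÷ £1,964,220.00 = 6.1935.
%ΔEPS = DCL × %ΔSales = 6.1935 × +16.2% = +100.3%.

+100.3%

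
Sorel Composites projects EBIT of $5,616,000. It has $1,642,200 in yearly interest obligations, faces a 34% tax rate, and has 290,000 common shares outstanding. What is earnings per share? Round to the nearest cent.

$9.04

Interest = $1,642,200.00, so EBT = $5,616,000 − $1,642,200.00 = $3,973,800.00.
Net income = $3,973,800.00 × (1 − 0.34) = $2,622,708.00.
Per share: $2,622,708.00 / 290,000 shares = $9.04.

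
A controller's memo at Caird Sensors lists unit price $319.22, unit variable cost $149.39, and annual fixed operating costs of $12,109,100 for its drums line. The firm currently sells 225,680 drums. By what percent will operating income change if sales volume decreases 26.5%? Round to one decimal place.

Total contribution margin = 225,680 × $169.83 = $38,327,234.40.
Operating income = contribution − fixed costs = $38,327,234.40 − $12,109,100 = $26,218,134.40.
So DOL = total CM / EBIT = $38,327,234.40 / $26,218,134.40 = 1.4619.
Operating income changes by 1.4619 × -26.5% = -38.7%.

-38.7%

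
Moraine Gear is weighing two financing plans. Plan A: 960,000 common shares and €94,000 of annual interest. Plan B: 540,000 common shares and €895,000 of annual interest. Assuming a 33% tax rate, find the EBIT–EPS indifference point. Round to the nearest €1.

€1,924,857

At indifference, (EBIT − 94,000)(1 − t)/960,000 = (EBIT − 895,000)(1 − t)/540,000.
The (1 − t) factor cancels: (EBIT − 94,000) × 540,000 = (EBIT − 895,000) × 960,000.
Solving, EBIT = (895,000·960,000 − 94,000·540,000) / (960,000 − 540,000) = 808,440,000,000 / 420,000 = 1,924,857.14.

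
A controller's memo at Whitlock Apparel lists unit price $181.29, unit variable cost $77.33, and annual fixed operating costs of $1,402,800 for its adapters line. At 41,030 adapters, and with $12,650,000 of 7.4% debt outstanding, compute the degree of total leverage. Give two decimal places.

2.21

Contribution at this volume is 41,030 × $103.96 = $4,265,478.80.
Operating income = contribution − fixed costs = $4,265,478.80 − $1,402,800 = $2,862,678.80. Interest = $936,100.00.
DOL = $4,265,478.80 ÷ $2,862,678.80 = 1.4900; DFL = $2,862,678.80 ÷ $1,926,578.80 = 1.4859.
DCL = DOL × DFL = 1.4900 × 1.4859 = 2.2140.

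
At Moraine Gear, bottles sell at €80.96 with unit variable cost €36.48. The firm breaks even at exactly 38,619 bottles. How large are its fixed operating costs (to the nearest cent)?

€1,717,773.12

Contribution margin per unit = €80.96 − €36.48 = €44.48.
Fixed costs = break-even units × CM = 38,619 × €44.48 = €1,717,773.12.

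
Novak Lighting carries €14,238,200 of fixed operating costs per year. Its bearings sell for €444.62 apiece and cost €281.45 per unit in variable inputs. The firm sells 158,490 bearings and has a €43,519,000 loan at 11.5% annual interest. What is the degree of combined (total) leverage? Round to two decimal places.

At 158,490 units, contribution = 158,490 × €163.17 = €25,860,813.30.
Subtracting fixed costs: EBIT = €25,860,813.30 − €14,238,200 = €11,622,613.30. Interest = €5,004,685.00.
DOL = €25,860,813.30 ÷ €11,622,613.30 = 2.2250; DFL = €11,622,613.30 ÷ €6,617,928.30 = 1.7562.
DCL = DOL × DFL = 2.2250 × 1.7562 = 3.9075.

3.91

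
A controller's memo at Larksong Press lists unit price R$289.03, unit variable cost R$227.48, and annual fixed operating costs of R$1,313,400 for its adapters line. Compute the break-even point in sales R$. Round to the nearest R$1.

CM per unit = R$289.03 − R$227.48 = R$61.55; CM ratio = R$61.55 / R$289.03 = 0.2130.
Break-even sales = FC ÷ CM ratio = R$1,313,400 × R$289.03 / R$61.55 = R$6,167,539.

R$6,167,539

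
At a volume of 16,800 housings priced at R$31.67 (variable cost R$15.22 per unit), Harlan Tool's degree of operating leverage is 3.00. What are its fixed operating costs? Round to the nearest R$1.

R$184,240

Contribution at this volume is 16,800 × R$16.45 = R$276,360.00.
Since DOL = CM ÷ EBIT, EBIT = R$276,360.00 ÷ 3.00 = R$92,120.00.
Fixed costs = CM − EBIT = R$276,360.00 − R$92,120.00 = R$184,240.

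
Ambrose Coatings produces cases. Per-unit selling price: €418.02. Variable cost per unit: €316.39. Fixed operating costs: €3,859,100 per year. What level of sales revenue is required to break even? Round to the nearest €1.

€15,873,079

CM per unit = €418.02 − €316.39 = €101.63; CM ratio = €101.63 / €418.02 = 0.2431.
Break-even sales = FC ÷ CM ratio = €3,859,100 × €418.02 / €101.63 = €15,873,079.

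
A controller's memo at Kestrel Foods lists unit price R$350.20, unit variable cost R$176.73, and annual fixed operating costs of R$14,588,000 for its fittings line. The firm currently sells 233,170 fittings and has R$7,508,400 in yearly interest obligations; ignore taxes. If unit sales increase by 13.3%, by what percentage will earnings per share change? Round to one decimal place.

+29.3%

Total contribution margin = 233,170 × R$173.47 = R$40,447,999.90.
Operating income = contribution − fixed costs = R$40,447,999.90 − R$14,588,000 = R$25,859,999.90.
After interest of R$7,508,400.00, pre-tax earnings = R$18,351,599.90.
Degree of combined leverage = contribution ÷ (EBIT − I) = R$40,447,999.90 ÷ R$18,351,599.90 = 2.2041.
EPS therefore changes by 2.2041 × (+13.3%) = +29.3%.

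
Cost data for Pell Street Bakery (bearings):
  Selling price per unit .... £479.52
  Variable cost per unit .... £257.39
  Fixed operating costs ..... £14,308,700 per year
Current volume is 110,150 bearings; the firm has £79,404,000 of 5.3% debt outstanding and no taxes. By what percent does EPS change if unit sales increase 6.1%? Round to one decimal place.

At 110,150 units, contribution = 110,150 × £222.13 = £24,467,619.50.
Operating income = contribution − fixed costs = £24,467,619.50 − £14,308,700 = £10,158,919.50.
Interest = £4,208,412.00, so EBIT − I = £5,950,507.50.
Degree of combined leverage = contribution ÷ (EBIT − I) = £24,467,619.50 ÷ £5,950,507.50 = 4.1119.
EPS therefore changes by 4.1119 × (+6.1%) = +25.1%.

+25.1%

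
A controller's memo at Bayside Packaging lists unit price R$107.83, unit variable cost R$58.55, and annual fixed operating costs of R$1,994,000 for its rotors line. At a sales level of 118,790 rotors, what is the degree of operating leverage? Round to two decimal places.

1.52

Contribution at this volume is 118,790 × R$49.28 = R$5,853,971.20.
EBIT = R$5,853,971.20 − R$1,994,000 = R$3,859,971.20.
So DOL = total CM / EBIT = R$5,853,971.20 / R$3,859,971.20 = 1.5166.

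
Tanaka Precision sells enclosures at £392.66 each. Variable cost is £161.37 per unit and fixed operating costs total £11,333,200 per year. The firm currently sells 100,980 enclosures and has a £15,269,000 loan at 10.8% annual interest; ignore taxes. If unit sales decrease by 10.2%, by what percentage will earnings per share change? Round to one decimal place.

At 100,980 units, contribution = 100,980 × £231.29 = £23,355,664.20.
Subtracting fixed costs: EBIT = £23,355,664.20 − £11,333,200 = £12,022,464.20.
Interest = £1,649,052.00, so EBIT − I = £10,373,412.20.
Degree of combined leverage = contribution ÷ (EBIT − I) = £23,355,664.20 ÷ £10,373,412.20 = 2.2515.
EPS therefore changes by 2.2515 × (-10.2%) = -23.0%.

-23.0%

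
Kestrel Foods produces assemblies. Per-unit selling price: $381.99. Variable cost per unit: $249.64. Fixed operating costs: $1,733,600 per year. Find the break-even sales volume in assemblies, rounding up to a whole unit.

Unit CM = price − variable cost = $381.99 − $249.64 = $132.35.
Break-even Q = $1,733,600 / $132.35 = 13,098.60 → 13,099 assemblies.

13,099 assemblies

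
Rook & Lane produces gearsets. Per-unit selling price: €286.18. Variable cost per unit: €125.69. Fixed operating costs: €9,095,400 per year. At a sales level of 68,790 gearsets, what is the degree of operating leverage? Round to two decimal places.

Total contribution margin = 68,790 × €160.49 = €11,040,107.10.
Operating income = contribution − fixed costs = €11,040,107.10 − €9,095,400 = €1,944,707.10.
DOL = contribution ÷ EBIT = €11,040,107.10 ÷ €1,944,707.10 = 5.6770.

5.68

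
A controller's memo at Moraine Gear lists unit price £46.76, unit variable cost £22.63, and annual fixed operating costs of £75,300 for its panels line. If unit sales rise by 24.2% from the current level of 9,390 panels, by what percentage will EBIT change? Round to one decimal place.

+36.2%

At 9,390 units, contribution = 9,390 × £24.13 = £226,580.70.
Operating income = contribution − fixed costs = £226,580.70 − £75,300 = £151,280.70.
DOL = contribution ÷ EBIT = £226,580.70 ÷ £151,280.70 = 1.4978.
%ΔEBIT = DOL × %ΔSales = 1.4978 × +24.2% = +36.2%.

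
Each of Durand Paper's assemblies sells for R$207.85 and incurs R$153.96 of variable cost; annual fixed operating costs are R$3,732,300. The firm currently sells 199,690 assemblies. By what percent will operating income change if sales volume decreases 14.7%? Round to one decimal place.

-22.5%

Total contribution margin = 199,690 × R$53.89 = R$10,761,294.10.
Subtracting fixed costs: EBIT = R$10,761,294.10 − R$3,732,300 = R$7,028,994.10.
Degree of operating leverage = R$10,761,294.10 / R$7,028,994.10 = 1.5310.
Operating income changes by 1.5310 × -14.7% = -22.5%.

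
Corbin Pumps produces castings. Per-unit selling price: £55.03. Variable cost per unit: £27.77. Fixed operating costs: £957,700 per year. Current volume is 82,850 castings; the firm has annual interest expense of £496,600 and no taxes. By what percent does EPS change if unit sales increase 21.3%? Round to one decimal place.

Contribution at this volume is 82,850 × £27.26 = £2,258,491.00.
Subtracting fixed costs: EBIT = £2,258,491.00 − £957,700 = £1,300,791.00.
Interest = £496,600.00, so EBIT − I = £804,191.00.
DCL = total CM / (EBIT − I) = £2,258,491.00 / £804,191.00 = 2.8084.
%ΔEPS = DCL × %ΔSales = 2.8084 × +21.3% = +59.8%.

+59.8%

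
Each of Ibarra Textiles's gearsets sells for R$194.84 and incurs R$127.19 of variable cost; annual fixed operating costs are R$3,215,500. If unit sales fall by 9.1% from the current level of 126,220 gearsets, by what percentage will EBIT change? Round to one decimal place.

-14.6%

At 126,220 units, contribution = 126,220 × R$67.65 = R$8,538,783.00.
EBIT = R$8,538,783.00 − R$3,215,500 = R$5,323,283.00.
So DOL = total CM / EBIT = R$8,538,783.00 / R$5,323,283.00 = 1.6040.
%ΔEBIT = DOL × %ΔSales = 1.6040 × -9.1% = -14.6%.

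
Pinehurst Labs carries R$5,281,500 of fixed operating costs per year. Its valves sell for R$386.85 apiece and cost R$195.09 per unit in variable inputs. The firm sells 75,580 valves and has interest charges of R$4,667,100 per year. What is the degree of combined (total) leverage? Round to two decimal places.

Contribution at this volume is 75,580 × R$191.76 = R$14,493,220.80.
EBIT = R$14,493,220.80 − R$5,281,500 = R$9,211,720.80. Interest = R$4,667,100.00.
DOL = R$14,493,220.80 ÷ R$9,211,720.80 = 1.5733; DFL = R$9,211,720.80 ÷ R$4,544,620.80 = 2.0270.
DCL = DOL × DFL = 1.5733 × 2.0270 = 3.1891.

3.19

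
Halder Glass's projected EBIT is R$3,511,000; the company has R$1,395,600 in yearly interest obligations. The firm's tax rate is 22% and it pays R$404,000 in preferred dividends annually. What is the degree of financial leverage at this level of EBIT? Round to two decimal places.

Annual interest charges come to R$1,395,600.00.
Preferred dividends grossed up pre-tax: R$404,000 / (1 − 0.22) = R$517,948.72.
DFL = EBIT ÷ [EBIT − I − D_p/(1−t)] = R$3,511,000 ÷ [R$3,511,000 − R$1,395,600.00 − R$517,948.72] = R$3,511,000 ÷ R$1,597,451.28 = 2.1979.

2.20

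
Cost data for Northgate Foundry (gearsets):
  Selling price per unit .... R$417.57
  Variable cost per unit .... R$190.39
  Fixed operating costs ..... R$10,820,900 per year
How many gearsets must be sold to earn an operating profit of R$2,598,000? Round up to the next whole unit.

59,068 gearsets

Unit CM = price − variable cost = R$417.57 − R$190.39 = R$227.18.
Required volume = (fixed costs + target profit) ÷ CM = (R$10,820,900 + R$2,598,000) ÷ R$227.18 = 59,067.26, so 59,068 gearsets.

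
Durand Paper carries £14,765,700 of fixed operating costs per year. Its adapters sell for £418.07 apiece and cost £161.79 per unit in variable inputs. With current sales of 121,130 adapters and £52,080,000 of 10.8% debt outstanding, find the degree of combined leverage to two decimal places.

2.91

Contribution at this volume is 121,130 × £256.28 = £31,043,196.40.
EBIT = £31,043,196.40 − £14,765,700 = £16,277,496.40. Interest = £5,624,640.00.
DOL = £31,043,196.40 ÷ £16,277,496.40 = 1.9071; DFL = £16,277,496.40 ÷ £10,652,856.40 = 1.5280.
Combined leverage = 1.9071 × 1.5280 = 2.9140.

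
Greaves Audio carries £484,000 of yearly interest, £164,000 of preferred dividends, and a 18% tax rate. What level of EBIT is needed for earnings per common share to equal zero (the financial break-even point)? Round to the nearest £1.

£684,000

Preferred dividends are paid after tax, so their pre-tax equivalent is £164,000 ÷ (1 − 0.18) = £200,000.00.
EPS = 0 when EBIT covers interest plus the pre-tax preferred burden: £484,000 + £200,000.00 = £684,000.00.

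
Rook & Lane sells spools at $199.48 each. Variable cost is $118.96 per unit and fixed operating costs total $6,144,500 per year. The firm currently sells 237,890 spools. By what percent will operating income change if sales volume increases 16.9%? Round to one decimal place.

Contribution at this volume is 237,890 × $80.52 = $19,154,902.80.
Operating income = contribution − fixed costs = $19,154,902.80 − $6,144,500 = $13,010,402.80.
So DOL = total CM / EBIT = $19,154,902.80 / $13,010,402.80 = 1.4723.
So EBIT moves 1.4723 × (+16.9%) = +24.9%.

+24.9%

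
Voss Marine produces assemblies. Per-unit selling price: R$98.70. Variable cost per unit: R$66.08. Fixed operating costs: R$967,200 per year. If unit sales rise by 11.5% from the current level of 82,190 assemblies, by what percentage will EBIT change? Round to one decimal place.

At 82,190 units, contribution = 82,190 × R$32.62 = R$2,681,037.80.
Subtracting fixed costs: EBIT = R$2,681,037.80 − R$967,200 = R$1,713,837.80.
Degree of operating leverage = R$2,681,037.80 / R$1,713,837.80 = 1.5643.
%ΔEBIT = DOL × %ΔSales = 1.5643 × +11.5% = +18.0%.

+18.0%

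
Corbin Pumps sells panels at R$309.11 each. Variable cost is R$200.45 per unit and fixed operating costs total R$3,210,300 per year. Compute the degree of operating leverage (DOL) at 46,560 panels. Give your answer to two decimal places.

2.74

At 46,560 units, contribution = 46,560 × R$108.66 = R$5,059,209.60.
Operating income = contribution − fixed costs = R$5,059,209.60 − R$3,210,300 = R$1,848,909.60.
Degree of operating leverage = R$5,059,209.60 / R$1,848,909.60 = 2.7363.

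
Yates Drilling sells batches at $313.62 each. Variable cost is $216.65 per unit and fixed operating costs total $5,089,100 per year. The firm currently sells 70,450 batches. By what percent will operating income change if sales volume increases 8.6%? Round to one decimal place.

+33.7%

Total contribution margin = 70,450 × $96.97 = $6,831,536.50.
EBIT = $6,831,536.50 − $5,089,100 = $1,742,436.50.
Degree of operating leverage = $6,831,536.50 / $1,742,436.50 = 3.9207.
So EBIT moves 3.9207 × (+8.6%) = +33.7%.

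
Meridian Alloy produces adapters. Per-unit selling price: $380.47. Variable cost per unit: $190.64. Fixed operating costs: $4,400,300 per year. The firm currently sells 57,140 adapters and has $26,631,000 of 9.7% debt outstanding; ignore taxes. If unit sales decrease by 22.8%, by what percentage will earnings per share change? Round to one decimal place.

-64.0%

Total contribution margin = 57,140 × $189.83 = $10,846,886.20.
Operating income = contribution − fixed costs = $10,846,886.20 − $4,400,300 = $6,446,586.20.
After interest of $2,583,207.00, pre-tax earnings = $3,863,379.20.
DCL = total CM / (EBIT − I) = $10,846,886.20 / $3,863,379.20 = 2.8076.
EPS therefore changes by 2.8076 × (-22.8%) = -64.0%.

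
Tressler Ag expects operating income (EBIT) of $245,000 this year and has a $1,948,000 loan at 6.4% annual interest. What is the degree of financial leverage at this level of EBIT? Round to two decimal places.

Interest = $124,672.00.
DFL = EBIT ÷ (EBIT − I) = $245,000 ÷ ($245,000 − $124,672.00) = $245,000 ÷ $120,328.00 = 2.0361.

2.04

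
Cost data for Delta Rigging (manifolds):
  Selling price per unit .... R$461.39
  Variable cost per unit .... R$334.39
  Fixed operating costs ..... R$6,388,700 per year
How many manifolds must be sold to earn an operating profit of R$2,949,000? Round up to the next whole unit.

Each unit contributes R$461.39 − R$334.39 = R$127.00.
Required volume = (fixed costs + target profit) ÷ CM = (R$6,388,700 + R$2,949,000) ÷ R$127.00 = 73,525.20, so 73,526 manifolds.

73,526 manifolds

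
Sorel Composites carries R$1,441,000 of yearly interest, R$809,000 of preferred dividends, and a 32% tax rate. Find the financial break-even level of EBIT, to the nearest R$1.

Grossing the preferred dividend up to pre-tax terms: R$809,000 / (1 − 0.32) = R$1,189,705.88.
EPS = 0 when EBIT covers interest plus the pre-tax preferred burden: R$1,441,000 + R$1,189,705.88 = R$2,630,705.88.

R$2,630,706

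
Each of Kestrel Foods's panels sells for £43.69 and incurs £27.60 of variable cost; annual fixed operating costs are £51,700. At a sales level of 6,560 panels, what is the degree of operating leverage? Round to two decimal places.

1.96

At 6,560 units, contribution = 6,560 × £16.09 = £105,550.40.
EBIT = £105,550.40 − £51,700 = £53,850.40.
So DOL = total CM / EBIT = £105,550.40 / £53,850.40 = 1.9601.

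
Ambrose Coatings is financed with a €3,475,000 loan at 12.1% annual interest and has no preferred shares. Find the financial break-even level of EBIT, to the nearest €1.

€420,475

Annual interest = 12.1% × €3,475,000 = €420,475.00.
With no preferred dividends, EPS = 0 when EBIT exactly covers interest, so the financial break-even EBIT is €420,475.00.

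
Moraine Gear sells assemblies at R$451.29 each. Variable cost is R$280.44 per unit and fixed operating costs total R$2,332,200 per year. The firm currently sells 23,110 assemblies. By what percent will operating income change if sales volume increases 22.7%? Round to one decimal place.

Total contribution margin = 23,110 × R$170.85 = R$3,948,343.50.
Operating income = contribution − fixed costs = R$3,948,343.50 − R$2,332,200 = R$1,616,143.50.
DOL = contribution ÷ EBIT = R$3,948,343.50 ÷ R$1,616,143.50 = 2.4431.
%ΔEBIT = DOL × %ΔSales = 2.4431 × +22.7% = +55.5%.

+55.5%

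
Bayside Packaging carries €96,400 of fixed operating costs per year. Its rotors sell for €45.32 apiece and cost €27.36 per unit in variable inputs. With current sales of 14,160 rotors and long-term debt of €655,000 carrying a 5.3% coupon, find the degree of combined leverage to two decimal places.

2.06

Total contribution margin = 14,160 × €17.96 = €254,313.60.
EBIT = €254,313.60 − €96,400 = €157,913.60. Interest = €34,715.00, so EBIT − I = €123,198.60.
DCL = contribution ÷ (EBIT − I) = €254,313.60 ÷ €123,198.60 = 2.0643.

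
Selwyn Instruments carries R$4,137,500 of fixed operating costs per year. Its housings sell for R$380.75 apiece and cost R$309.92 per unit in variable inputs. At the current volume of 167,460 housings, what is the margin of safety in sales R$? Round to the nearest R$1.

Each unit contributes R$380.75 − R$309.92 = R$70.83. Break-even units = R$4,137,500 ÷ R$70.83 = 58,414.51; break-even revenue = 58,414.51 × R$380.75 = R$22,241,326.06.
Actual sales revenue = 167,460 × R$380.75 = R$63,760,395.00.
Margin of safety = R$63,760,395.00 − R$22,241,326.06 = R$41,519,069.

R$41,519,069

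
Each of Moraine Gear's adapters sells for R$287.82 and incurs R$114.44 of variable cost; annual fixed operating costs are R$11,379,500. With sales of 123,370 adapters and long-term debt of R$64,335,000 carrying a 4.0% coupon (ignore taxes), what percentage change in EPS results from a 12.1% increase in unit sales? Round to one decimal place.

Total contribution margin = 123,370 × R$173.38 = R$21,389,890.60.
EBIT = R$21,389,890.60 − R$11,379,500 = R$10,010,390.60.
After interest of R$2,573,400.00, pre-tax earnings = R$7,436,990.60.
Degree of combined leverage = contribution ÷ (EBIT − I) = R$21,389,890.60 ÷ R$7,436,990.60 = 2.8761.
EPS therefore changes by 2.8761 × (+12.1%) = +34.8%.

+34.8%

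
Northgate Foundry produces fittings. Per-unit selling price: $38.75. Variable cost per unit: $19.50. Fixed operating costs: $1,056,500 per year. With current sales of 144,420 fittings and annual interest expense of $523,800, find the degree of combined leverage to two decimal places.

2.32

At 144,420 units, contribution = 144,420 × $19.25 = $2,780,085.00.
Operating income = contribution − fixed costs = $2,780,085.00 − $1,056,500 = $1,723,585.00. Interest = $523,800.00, so EBIT − I = $1,199,785.00.
Degree of total leverage = total CM / (EBIT − interest) = $2,780,085.00 / $1,199,785.00 = 2.3172.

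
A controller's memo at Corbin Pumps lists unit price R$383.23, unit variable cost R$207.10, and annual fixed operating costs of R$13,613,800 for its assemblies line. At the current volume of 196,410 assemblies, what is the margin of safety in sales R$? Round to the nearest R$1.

Each unit contributes R$383.23 − R$207.10 = R$176.13. Break-even units = R$13,613,800 ÷ R$176.13 = 77,294.04; break-even revenue = 77,294.04 × R$383.23 = R$29,621,396.55.
Actual sales revenue = 196,410 × R$383.23 = R$75,270,204.30.
Margin of safety = R$75,270,204.30 − R$29,621,396.55 = R$45,648,808.

R$45,648,808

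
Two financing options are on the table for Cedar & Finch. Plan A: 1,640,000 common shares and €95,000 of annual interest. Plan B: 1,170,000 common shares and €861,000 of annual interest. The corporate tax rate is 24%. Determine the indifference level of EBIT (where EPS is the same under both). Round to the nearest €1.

€2,767,851

Set EPS_A = EPS_B: (EBIT − €95,000)(1 − 0.24) ÷ 1,640,000 = (EBIT − €861,000)(1 − 0.24) ÷ 1,170,000.
Cancelling (1 − t) and cross-multiplying: 1,170,000·(EBIT − 95,000) = 1,640,000·(EBIT − 861,000).
Solving, EBIT = (861,000·1,640,000 − 95,000·1,170,000) / (1,640,000 − 1,170,000) = 1,300,890,000,000 / 470,000 = 2,767,851.06.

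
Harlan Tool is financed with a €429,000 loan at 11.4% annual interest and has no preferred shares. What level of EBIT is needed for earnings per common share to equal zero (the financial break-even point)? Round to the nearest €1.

€48,906

Annual interest = 11.4% × €429,000 = €48,906.00.
Without preferred stock the financial break-even is simply EBIT = interest = €48,906.00.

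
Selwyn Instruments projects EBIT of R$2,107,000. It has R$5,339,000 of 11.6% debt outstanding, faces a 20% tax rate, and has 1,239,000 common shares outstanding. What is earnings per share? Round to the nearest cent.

Interest = R$619,324.00, so EBT = R$2,107,000 − R$619,324.00 = R$1,487,676.00.
After tax at 20%: net income = R$1,487,676.00 × 0.80 = R$1,190,140.80.
Per share: R$1,190,140.80 / 1,239,000 shares = R$0.96.

R$0.96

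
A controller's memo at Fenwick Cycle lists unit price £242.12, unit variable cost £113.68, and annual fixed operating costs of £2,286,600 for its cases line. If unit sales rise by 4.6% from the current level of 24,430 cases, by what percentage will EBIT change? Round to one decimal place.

+17.0%

Total contribution margin = 24,430 × £128.44 = £3,137,789.20.
EBIT = £3,137,789.20 − £2,286,600 = £851,189.20.
DOL = contribution ÷ EBIT = £3,137,789.20 ÷ £851,189.20 = 3.6864.
Operating income changes by 3.6864 × +4.6% = +17.0%.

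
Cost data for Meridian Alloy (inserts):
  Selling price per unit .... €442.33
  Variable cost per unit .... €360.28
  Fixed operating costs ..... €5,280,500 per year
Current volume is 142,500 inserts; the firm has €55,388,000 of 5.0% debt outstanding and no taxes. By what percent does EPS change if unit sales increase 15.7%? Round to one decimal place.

Contribution at this volume is 142,500 × €82.05 = €11,692,125.00.
Operating income = contribution − fixed costs = €11,692,125.00 − €5,280,500 = €6,411,625.00.
After interest of €2,769,400.00, pre-tax earnings = €3,642,225.00.
Degree of combined leverage = contribution ÷ (EBIT − I) = €11,692,125.00 ÷ €3,642,225.00 = 3.2102.
EPS therefore changes by 3.2102 × (+15.7%) = +50.4%.

+50.4%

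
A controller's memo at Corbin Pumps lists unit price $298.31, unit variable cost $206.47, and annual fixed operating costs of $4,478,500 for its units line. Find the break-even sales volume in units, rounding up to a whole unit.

Unit CM = price − variable cost = $298.31 − $206.47 = $91.84.
Units to break even: $4,478,500 ÷ $91.84 = 48,764.16, rounded up to 48,765.

48,765 units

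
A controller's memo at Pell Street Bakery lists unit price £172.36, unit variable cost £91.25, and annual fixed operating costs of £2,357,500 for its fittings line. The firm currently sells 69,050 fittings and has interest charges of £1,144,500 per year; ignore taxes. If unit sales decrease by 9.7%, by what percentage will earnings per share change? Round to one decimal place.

-25.9%

At 69,050 units, contribution = 69,050 × £81.11 = £5,600,645.50.
EBIT = £5,600,645.50 − £2,357,500 = £3,243,145.50.
Interest = £1,144,500.00, so EBIT − I = £2,098,645.50.
Degree of combined leverage = contribution ÷ (EBIT − I) = £5,600,645.50 ÷ £2,098,645.50 = 2.6687.
%ΔEPS = DCL × %ΔSales = 2.6687 × -9.7% = -25.9%.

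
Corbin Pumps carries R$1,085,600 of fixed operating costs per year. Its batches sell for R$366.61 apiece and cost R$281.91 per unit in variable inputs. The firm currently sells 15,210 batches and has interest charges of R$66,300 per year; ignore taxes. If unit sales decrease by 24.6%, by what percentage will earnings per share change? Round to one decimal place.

At 15,210 units, contribution = 15,210 × R$84.70 = R$1,288,287.00.
EBIT = R$1,288,287.00 − R$1,085,600 = R$202,687.00.
Interest = R$66,300.00, so EBIT − I = R$136,387.00.
Degree of combined leverage = contribution ÷ (EBIT − I) = R$1,288,287.00 ÷ R$136,387.00 = 9.4458.
%ΔEPS = DCL × %ΔSales = 9.4458 × -24.6% = -232.4%.

-232.4%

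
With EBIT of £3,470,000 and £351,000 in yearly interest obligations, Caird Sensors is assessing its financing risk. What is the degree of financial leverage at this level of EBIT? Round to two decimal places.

1.11

Interest = £351,000.00.
Degree of financial leverage = EBIT / (EBIT − interest) = £3,470,000 / £3,119,000.00 = 1.1125.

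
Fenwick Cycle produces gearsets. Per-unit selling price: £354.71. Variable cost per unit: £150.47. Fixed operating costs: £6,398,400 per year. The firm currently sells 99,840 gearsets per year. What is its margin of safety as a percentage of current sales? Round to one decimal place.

Contribution margin per unit = £354.71 − £150.47 = £204.24. Break-even units = £6,398,400 ÷ £204.24 = 31,327.85; break-even revenue = 31,327.85 × £354.71 = £11,112,301.53.
Actual sales revenue = 99,840 × £354.71 = £35,414,246.40.
Margin of safety = (£35,414,246.40 − £11,112,301.53) ÷ £35,414,246.40 = 68.6%.

68.6%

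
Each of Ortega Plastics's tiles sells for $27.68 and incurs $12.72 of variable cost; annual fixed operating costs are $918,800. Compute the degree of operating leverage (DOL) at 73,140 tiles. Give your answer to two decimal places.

6.24

Contribution at this volume is 73,140 × $14.96 = $1,094,174.40.
Operating income = contribution − fixed costs = $1,094,174.40 − $918,800 = $175,374.40.
So DOL = total CM / EBIT = $1,094,174.40 / $175,374.40 = 6.2391.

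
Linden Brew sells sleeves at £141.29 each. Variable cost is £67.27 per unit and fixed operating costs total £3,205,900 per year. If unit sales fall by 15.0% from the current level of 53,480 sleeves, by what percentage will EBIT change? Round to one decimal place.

At 53,480 units, contribution = 53,480 × £74.02 = £3,958,589.60.
Operating income = contribution − fixed costs = £3,958,589.60 − £3,205,900 = £752,689.60.
So DOL = total CM / EBIT = £3,958,589.60 / £752,689.60 = 5.2593.
Operating income changes by 5.2593 × -15.0% = -78.9%.

-78.9%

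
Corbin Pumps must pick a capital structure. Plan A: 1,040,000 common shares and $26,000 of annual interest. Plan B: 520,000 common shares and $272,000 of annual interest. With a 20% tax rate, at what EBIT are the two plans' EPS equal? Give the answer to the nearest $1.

At indifference, (EBIT − 26,000)(1 − t)/1,040,000 = (EBIT − 272,000)(1 − t)/520,000.
Cancelling (1 − t) and cross-multiplying: 520,000·(EBIT − 26,000) = 1,040,000·(EBIT − 272,000).
Solving, EBIT = (272,000·1,040,000 − 26,000·520,000) / (1,040,000 − 520,000) = 269,360,000,000 / 520,000 = 518,000.00.

$518,000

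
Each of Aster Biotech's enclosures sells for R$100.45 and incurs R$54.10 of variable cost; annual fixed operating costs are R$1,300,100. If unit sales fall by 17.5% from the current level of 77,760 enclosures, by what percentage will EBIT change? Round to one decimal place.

Total contribution margin = 77,760 × R$46.35 = R$3,604,176.00.
Subtracting fixed costs: EBIT = R$3,604,176.00 − R$1,300,100 = R$2,304,076.00.
DOL = contribution ÷ EBIT = R$3,604,176.00 ÷ R$2,304,076.00 = 1.5643.
Operating income changes by 1.5643 × -17.5% = -27.4%.

-27.4%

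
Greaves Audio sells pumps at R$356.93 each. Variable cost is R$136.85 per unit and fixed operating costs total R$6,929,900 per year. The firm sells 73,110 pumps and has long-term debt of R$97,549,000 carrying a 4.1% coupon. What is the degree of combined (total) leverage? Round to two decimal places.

Contribution at this volume is 73,110 × R$220.08 = R$16,090,048.80.
Subtracting fixed costs: EBIT = R$16,090,048.80 − R$6,929,900 = R$9,160,148.80. Interest = R$3,999,509.00, so EBIT − I = R$5,160,639.80.
DCL = contribution ÷ (EBIT − I) = R$16,090,048.80 ÷ R$5,160,639.80 = 3.1178.

3.12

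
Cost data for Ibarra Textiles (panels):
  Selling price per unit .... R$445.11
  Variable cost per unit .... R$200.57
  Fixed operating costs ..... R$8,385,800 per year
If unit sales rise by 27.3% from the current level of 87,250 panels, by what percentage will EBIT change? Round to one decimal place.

Contribution at this volume is 87,250 × R$244.54 = R$21,336,115.00.
EBIT = R$21,336,115.00 − R$8,385,800 = R$12,950,315.00.
DOL = contribution ÷ EBIT = R$21,336,115.00 ÷ R$12,950,315.00 = 1.6475.
So EBIT moves 1.6475 × (+27.3%) = +45.0%.

+45.0%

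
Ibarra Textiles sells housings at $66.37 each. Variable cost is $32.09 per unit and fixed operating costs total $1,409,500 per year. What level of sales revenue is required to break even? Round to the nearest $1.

Contribution margin per unit = $66.37 − $32.09 = $34.28, a CM ratio of $34.28 ÷ $66.37 = 0.5165.
Break-even sales = FC ÷ CM ratio = $1,409,500 × $66.37 / $34.28 = $2,728,953.

$2,728,953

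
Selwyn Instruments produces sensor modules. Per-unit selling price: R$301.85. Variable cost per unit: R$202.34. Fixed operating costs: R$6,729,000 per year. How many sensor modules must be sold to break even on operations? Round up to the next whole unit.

Contribution margin per unit = R$301.85 − R$202.34 = R$99.51.
Break-even Q = R$6,729,000 / R$99.51 = 67,621.34 → 67,622 sensor modules.

67,622 sensor modules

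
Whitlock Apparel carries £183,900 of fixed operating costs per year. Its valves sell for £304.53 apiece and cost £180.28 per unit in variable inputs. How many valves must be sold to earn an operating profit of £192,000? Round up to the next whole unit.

Unit CM = price − variable cost = £304.53 − £180.28 = £124.25.
Need Q such that Q × £124.25 − £183,900 = £192,000, i.e. Q = £375,900 / £124.25 = 3,025.35 → 3,026.

3,026 valves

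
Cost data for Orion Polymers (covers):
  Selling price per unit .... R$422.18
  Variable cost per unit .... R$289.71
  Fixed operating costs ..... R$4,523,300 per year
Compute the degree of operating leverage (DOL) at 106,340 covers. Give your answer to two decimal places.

1.47

Total contribution margin = 106,340 × R$132.47 = R$14,086,859.80.
Operating income = contribution − fixed costs = R$14,086,859.80 − R$4,523,300 = R$9,563,559.80.
So DOL = total CM / EBIT = R$14,086,859.80 / R$9,563,559.80 = 1.4730.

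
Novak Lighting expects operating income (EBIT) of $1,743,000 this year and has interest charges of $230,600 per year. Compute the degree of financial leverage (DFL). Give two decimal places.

1.15

Annual interest charges come to $230,600.00.
Degree of financial leverage = EBIT / (EBIT − interest) = $1,743,000 / $1,512,400.00 = 1.1525.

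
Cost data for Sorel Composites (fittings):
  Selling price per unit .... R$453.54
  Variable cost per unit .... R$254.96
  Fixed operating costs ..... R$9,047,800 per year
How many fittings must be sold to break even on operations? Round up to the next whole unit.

45,563 fittings

Contribution margin per unit = R$453.54 − R$254.96 = R$198.58.
Break-even volume = fixed costs ÷ CM per unit = R$9,047,800 ÷ R$198.58 = 45,562.49, so 45,563 fittings.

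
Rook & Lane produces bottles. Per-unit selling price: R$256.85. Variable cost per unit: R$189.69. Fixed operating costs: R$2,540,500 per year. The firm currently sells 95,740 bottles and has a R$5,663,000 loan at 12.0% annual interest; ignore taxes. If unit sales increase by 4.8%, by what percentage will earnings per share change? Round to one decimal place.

Total contribution margin = 95,740 × R$67.16 = R$6,429,898.40.
Operating income = contribution − fixed costs = R$6,429,898.40 − R$2,540,500 = R$3,889,398.40.
Interest = R$679,560.00, so EBIT − I = R$3,209,838.40.
Degree of combined leverage = contribution ÷ (EBIT − I) = R$6,429,898.40 ÷ R$3,209,838.40 = 2.0032.
EPS therefore changes by 2.0032 × (+4.8%) = +9.6%.

+9.6%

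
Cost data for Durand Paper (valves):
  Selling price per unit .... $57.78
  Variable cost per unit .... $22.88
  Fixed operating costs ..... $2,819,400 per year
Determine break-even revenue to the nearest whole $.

CM per unit = $57.78 − $22.88 = $34.90; CM ratio = $34.90 / $57.78 = 0.6040.
Break-even sales = FC ÷ CM ratio = $2,819,400 × $57.78 / $34.90 = $4,667,763.

$4,667,763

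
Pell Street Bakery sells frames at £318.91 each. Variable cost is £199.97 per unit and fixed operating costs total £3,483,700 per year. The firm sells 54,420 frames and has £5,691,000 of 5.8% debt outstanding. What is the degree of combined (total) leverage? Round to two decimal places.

2.43

Total contribution margin = 54,420 × £118.94 = £6,472,714.80.
Subtracting fixed costs: EBIT = £6,472,714.80 − £3,483,700 = £2,989,014.80. Interest = £330,078.00, so EBIT − I = £2,658,936.80.
Degree of total leverage = total CM / (EBIT − interest) = £6,472,714.80 / £2,658,936.80 = 2.4343.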